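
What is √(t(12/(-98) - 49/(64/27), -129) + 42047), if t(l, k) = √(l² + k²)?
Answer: √(131859392 + 3*√18656480273)/56 ≈ 205.37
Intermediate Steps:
t(l, k) = √(k² + l²)
√(t(12/(-98) - 49/(64/27), -129) + 42047) = √(√((-129)² + (12/(-98) - 49/(64/27))²) + 42047) = √(√(16641 + (12*(-1/98) - 49/(64*(1/27)))²) + 42047) = √(√(16641 + (-6/49 - 49/64/27)²) + 42047) = √(√(16641 + (-6/49 - 49*27/64)²) + 42047) = √(√(16641 + (-6/49 - 1323/64)²) + 42047) = √(√(16641 + (-65211/3136)²) + 42047) = √(√(16641 + 4252474521/9834496) + 42047) = √(√(167908322457/9834496) + 42047) = √(3*√18656480273/3136 + 42047) = √(42047 + 3*√18656480273/3136)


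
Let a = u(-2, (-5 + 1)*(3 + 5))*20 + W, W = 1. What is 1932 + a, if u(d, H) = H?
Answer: 1293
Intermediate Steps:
a = -639 (a = ((-5 + 1)*(3 + 5))*20 + 1 = -4*8*20 + 1 = -32*20 + 1 = -640 + 1 = -639)
1932 + a = 1932 - 639 = 1293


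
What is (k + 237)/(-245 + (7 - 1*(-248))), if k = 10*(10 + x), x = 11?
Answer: 447/10 ≈ 44.700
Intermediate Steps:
k = 210 (k = 10*(10 + 11) = 10*21 = 210)
(k + 237)/(-245 + (7 - 1*(-248))) = (210 + 237)/(-245 + (7 - 1*(-248))) = 447/(-245 + (7 + 248)) = 447/(-245 + 255) = 447/10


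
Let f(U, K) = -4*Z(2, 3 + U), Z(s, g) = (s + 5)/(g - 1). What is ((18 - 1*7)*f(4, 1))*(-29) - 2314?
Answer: -2476/3 ≈ -825.33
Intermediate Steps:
Z(s, g) = (5 + s)/(-1 + g)
f(U, K) = -28/(2 + U) (f(U, K) = -4*(5 + 2)/(-1 + (3 + U)) = -4*7/(2 + U) = -28/(2 + U))
((18 - 1*7)*f(4, 1))*(-29) - 2314 = ((18 - 1*7)*(-28/(2 + 4)))*(-29) - 2314 = ((18 - 7)*(-28/6))*(-29) - 2314 = (11*(-28*1/6))*(-29) - 2314 = (11*(-14/3))*(-29) - 2314 = -154/3*(-29) - 2314 = 4466/3 - 2314 = -2476/3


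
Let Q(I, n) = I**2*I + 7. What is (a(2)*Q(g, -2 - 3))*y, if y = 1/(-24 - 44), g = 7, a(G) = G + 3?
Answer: -875/34 ≈ -25.735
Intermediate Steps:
a(G) = 3 + G
y = -1/68 (y = 1/(-68) = -1/68 ≈ -0.014706)
Q(I, n) = 7 + I**3 (Q(I, n) = I**3 + 7 = 7 + I**3)
(a(2)*Q(g, -2 - 3))*y = ((3 + 2)*(7 + 7**3))*(-1/68) = (5*(7 + 343))*(-1/68) = (5*350)*(-1/68) = 1750*(-1/68) = -875/34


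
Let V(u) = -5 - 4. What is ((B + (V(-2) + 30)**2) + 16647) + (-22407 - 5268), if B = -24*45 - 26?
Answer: -11693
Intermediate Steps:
V(u) = -9
B = -1106 (B = -1080 - 26 = -1106)
((B + (V(-2) + 30)**2) + 16647) + (-22407 - 5268) = ((-1106 + (-9 + 30)**2) + 16647) + (-22407 - 5268) = ((-1106 + 21**2) + 16647) - 27675 = ((-1106 + 441) + 16647) - 27675 = (-665 + 16647) - 27675 = 15982 - 27675 = -11693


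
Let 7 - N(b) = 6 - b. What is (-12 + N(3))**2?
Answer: 64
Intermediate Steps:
N(b) = 1 + b (N(b) = 7 - (6 - b) = 7 + (-6 + b) = 1 + b)
(-12 + N(3))**2 = (-12 + (1 + 3))**2 = (-12 + 4)**2 = (-8)**2 = 64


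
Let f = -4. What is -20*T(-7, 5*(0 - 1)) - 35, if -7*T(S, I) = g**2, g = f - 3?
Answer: 105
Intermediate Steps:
g = -7 (g = -4 - 3 = -7)
T(S, I) = -7 (T(S, I) = -1/7*(-7)**2 = -1/7*49 = -7)
-20*T(-7, 5*(0 - 1)) - 35 = -20*(-7) - 35 = 140 - 35 = 105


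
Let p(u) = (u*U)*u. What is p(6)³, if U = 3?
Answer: 1259712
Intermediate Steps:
p(u) = 3*u² (p(u) = (u*3)*u = (3*u)*u = 3*u²)
p(6)³ = (3*6²)³ = (3*36)³ = 108³ = 1259712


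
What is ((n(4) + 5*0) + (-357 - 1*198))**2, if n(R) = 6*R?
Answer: 281961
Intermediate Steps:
((n(4) + 5*0) + (-357 - 1*198))**2 = ((6*4 + 5*0) + (-357 - 1*198))**2 = ((24 + 0) + (-357 - 198))**2 = (24 - 555)**2 = (-531)**2 = 281961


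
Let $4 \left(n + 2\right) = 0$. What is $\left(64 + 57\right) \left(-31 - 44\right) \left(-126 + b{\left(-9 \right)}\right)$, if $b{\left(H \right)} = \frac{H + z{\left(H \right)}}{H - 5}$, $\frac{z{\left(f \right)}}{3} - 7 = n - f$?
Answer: $\frac{16307775}{14} \approx 1.1648 \cdot 10^{6}$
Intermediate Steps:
$n = -2$ ($n = -2 + \frac{1}{4} \cdot 0 = -2 + 0 = -2$)
$z{\left(f \right)} = 15 - 3 f$ ($z{\left(f \right)} = 21 + 3 \left(-2 - f\right) = 21 - \left(6 + 3 f\right) = 15 - 3 f$)
$b{\left(H \right)} = \frac{15 - 2 H}{-5 + H}$ ($b{\left(H \right)} = \frac{H - \left(-15 + 3 H\right)}{H - 5} = \frac{15 - 2 H}{-5 + H}$)
$\left(64 + 57\right) \left(-31 - 44\right) \left(-126 + b{\left(-9 \right)}\right) = \left(64 + 57\right) \left(-31 - 44\right) \left(-126 + \frac{15 - -18}{-5 - 9}\right) = 121 \left(-75\right) \left(-126 + \frac{15 + 18}{-14}\right) = - 9075 \left(-126 - \frac{33}{14}\right) = \left(-9075\right) \left(- \frac{1797}{14}\right) = \frac{16307775}{14}$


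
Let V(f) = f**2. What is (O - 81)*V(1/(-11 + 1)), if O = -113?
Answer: -97/50 ≈ -1.9400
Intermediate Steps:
(O - 81)*V(1/(-11 + 1)) = (-113 - 81)*(1/(-11 + 1))**2 = -194*(1/(-10))**2 = -194*(-1/10)**2 = -194*1/100 = -97/50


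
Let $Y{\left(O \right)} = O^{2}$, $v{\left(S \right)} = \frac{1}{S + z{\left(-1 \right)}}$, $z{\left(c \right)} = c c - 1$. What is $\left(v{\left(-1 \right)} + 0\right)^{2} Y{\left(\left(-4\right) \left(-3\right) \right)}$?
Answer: $144$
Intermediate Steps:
$z{\left(c \right)} = -1 + c^{2}$ ($z{\left(c \right)} = c^{2} - 1 = -1 + c^{2}$)
$v{\left(S \right)} = \frac{1}{S}$ ($v{\left(S \right)} = \frac{1}{S - \left(1 - \left(-1\right)^{2}\right)} = \frac{1}{S + \left(-1 + 1\right)} = \frac{1}{S + 0} = \frac{1}{S}$)
$\left(v{\left(-1 \right)} + 0\right)^{2} Y{\left(\left(-4\right) \left(-3\right) \right)} = \left(\frac{1}{-1} + 0\right)^{2} \left(\left(-4\right) \left(-3\right)\right)^{2} = \left(-1 + 0\right)^{2} \cdot 12^{2} = \left(-1\right)^{2} \cdot 144 = 1 \cdot 144 = 144$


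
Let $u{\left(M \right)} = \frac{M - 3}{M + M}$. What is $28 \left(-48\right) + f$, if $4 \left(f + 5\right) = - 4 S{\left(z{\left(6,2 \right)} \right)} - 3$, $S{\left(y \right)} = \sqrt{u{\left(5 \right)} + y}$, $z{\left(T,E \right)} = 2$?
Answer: $- \frac{5399}{4} - \frac{\sqrt{55}}{5} \approx -1351.2$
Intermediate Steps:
$u{\left(M \right)} = \frac{-3 + M}{2 M}$
$S{\left(y \right)} = \sqrt{\frac{1}{5} + y}$ ($S{\left(y \right)} = \sqrt{\frac{-3 + 5}{2 \cdot 5} + y} = \sqrt{\frac{1}{2} \cdot \frac{1}{5} \cdot 2 + y} = \sqrt{\frac{1}{5} + y}$)
$f = - \frac{23}{4} - \frac{\sqrt{55}}{5}$ ($f = -5 + \frac{- 4 \frac{\sqrt{5 + 25 \cdot 2}}{5} - 3}{4} = -5 + \frac{- 4 \frac{\sqrt{5 + 50}}{5} - 3}{4} = -5 + \frac{- 4 \frac{\sqrt{55}}{5} - 3}{4} = -5 + \frac{- \frac{4 \sqrt{55}}{5} - 3}{4} = -5 + \frac{-3 - \frac{4 \sqrt{55}}{5}}{4} = -5 - \left(\frac{3}{4} + \frac{\sqrt{55}}{5}\right) = - \frac{23}{4} - \frac{\sqrt{55}}{5} \approx -7.2332$)
$28 \left(-48\right) + f = 28 \left(-48\right) - \left(\frac{23}{4} + \frac{\sqrt{55}}{5}\right) = -1344 - \left(\frac{23}{4} + \frac{\sqrt{55}}{5}\right) = - \frac{5399}{4} - \frac{\sqrt{55}}{5}$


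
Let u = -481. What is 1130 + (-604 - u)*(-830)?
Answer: 103220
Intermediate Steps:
1130 + (-604 - u)*(-830) = 1130 + (-604 - 1*(-481))*(-830) = 1130 + (-604 + 481)*(-830) = 1130 - 123*(-830) = 1130 + 102090 = 103220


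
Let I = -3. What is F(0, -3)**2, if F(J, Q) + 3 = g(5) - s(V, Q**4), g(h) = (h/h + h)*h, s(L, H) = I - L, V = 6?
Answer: 1296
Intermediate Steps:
s(L, H) = -3 - L
g(h) = h*(1 + h) (g(h) = (1 + h)*h = h*(1 + h))
F(J, Q) = 36 (F(J, Q) = -3 + (5*(1 + 5) - (-3 - 1*6)) = -3 + (5*6 - (-3 - 6)) = -3 + (30 - 1*(-9)) = -3 + (30 + 9) = -3 + 39 = 36)
F(0, -3)**2 = 36**2 = 1296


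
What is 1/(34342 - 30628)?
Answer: 1/3714 ≈ 0.00026925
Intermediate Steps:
1/(34342 - 30628) = 1/3714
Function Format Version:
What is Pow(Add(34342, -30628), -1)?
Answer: Rational(1, 3714) ≈ 0.00026925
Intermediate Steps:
Pow(Add(34342, -30628), -1) = Pow(3714, -1) = Rational(1, 3714)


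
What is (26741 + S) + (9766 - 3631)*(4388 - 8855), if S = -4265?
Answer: -27382569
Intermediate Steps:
(26741 + S) + (9766 - 3631)*(4388 - 8855) = (26741 - 4265) + (9766 - 3631)*(4388 - 8855) = 22476 + 6135*(-4467) = 22476 - 27405045 = -27382569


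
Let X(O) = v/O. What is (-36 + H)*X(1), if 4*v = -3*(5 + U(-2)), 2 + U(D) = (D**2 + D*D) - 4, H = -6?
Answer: 441/2 ≈ 220.50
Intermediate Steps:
U(D) = -6 + 2*D**2 (U(D) = -2 + ((D**2 + D*D) - 4) = -2 + ((D**2 + D**2) - 4) = -2 + (2*D**2 - 4) = -2 + (-4 + 2*D**2) = -6 + 2*D**2)
v = -21/4 (v = (-3*(5 + (-6 + 2*(-2)**2)))/4 = (-3*(5 + (-6 + 2*4)))/4 = (-3*(5 + (-6 + 8)))/4 = (-3*(5 + 2))/4 = (-3*7)/4 = (1/4)*(-21) = -21/4 ≈ -5.2500)
X(O) = -21/(4*O)
(-36 + H)*X(1) = (-36 - 6)*(-21/4/1) = -(-441)/2 = -42*(-21/4) = 441/2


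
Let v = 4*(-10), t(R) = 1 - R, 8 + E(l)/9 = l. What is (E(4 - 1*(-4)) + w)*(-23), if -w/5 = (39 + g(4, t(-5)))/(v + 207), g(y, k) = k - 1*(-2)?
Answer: 5405/167 ≈ 32.365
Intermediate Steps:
E(l) = -72 + 9*l
v = -40
g(y, k) = 2 + k (g(y, k) = k + 2 = 2 + k)
w = -235/167 (w = -5*(39 + (2 + (1 - 1*(-5))))/(-40 + 207) = -5*(39 + (2 + (1 + 5)))/167 = -5*(39 + (2 + 6))/167 = -5*(39 + 8)/167 = -235/167 ≈ -1.4072)
(E(4 - 1*(-4)) + w)*(-23) = ((-72 + 9*(4 - 1*(-4))) - 235/167)*(-23) = ((-72 + 9*(4 + 4)) - 235/167)*(-23) = ((-72 + 9*8) - 235/167)*(-23) = ((-72 + 72) - 235/167)*(-23) = (0 - 235/167)*(-23) = -235/167*(-23) = 5405/167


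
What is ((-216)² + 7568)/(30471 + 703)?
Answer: 27112/15587 ≈ 1.7394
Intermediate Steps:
((-216)² + 7568)/(30471 + 703) = (46656 + 7568)/31174 = 54224*(1/31174) = 27112/15587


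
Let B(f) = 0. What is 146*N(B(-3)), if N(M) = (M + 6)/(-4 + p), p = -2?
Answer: -146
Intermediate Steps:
N(M) = -1 - M/6 (N(M) = (M + 6)/(-4 - 2) = (6 + M)/(-6) = (6 + M)*(-⅙) = -1 - M/6)
146*N(B(-3)) = 146*(-1 - ⅙*0) = 146*(-1 + 0) = 146*(-1) = -146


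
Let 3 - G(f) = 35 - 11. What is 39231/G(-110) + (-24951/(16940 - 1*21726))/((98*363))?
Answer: -106021559951/56752388 ≈ -1868.1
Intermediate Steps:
G(f) = -21 (G(f) = 3 - (35 - 11) = 3 - 1*24 = 3 - 24 = -21)
39231/G(-110) + (-24951/(16940 - 1*21726))/((98*363)) = 39231/(-21) + (-24951/(16940 - 1*21726))/((98*363)) = 39231*(-1/21) - 24951/(16940 - 21726)/35574 = -13077/7 - 24951/(-4786)*(1/35574) = -13077/7 - 24951*(-1/4786)*(1/35574) = -13077/7 + (24951/4786)*(1/35574) = -13077/7 + 8317/56752388 = -106021559951/56752388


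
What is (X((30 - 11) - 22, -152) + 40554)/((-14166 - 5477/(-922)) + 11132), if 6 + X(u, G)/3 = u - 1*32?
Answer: -37277382/2791871 ≈ -13.352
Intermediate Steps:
X(u, G) = -114 + 3*u (X(u, G) = -18 + 3*(u - 1*32) = -18 + 3*(u - 32) = -18 + 3*(-32 + u) = -18 + (-96 + 3*u) = -114 + 3*u)
(X((30 - 11) - 22, -152) + 40554)/((-14166 - 5477/(-922)) + 11132) = ((-114 + 3*((30 - 11) - 22)) + 40554)/((-14166 - 5477/(-922)) + 11132) = ((-114 + 3*(19 - 22)) + 40554)/((-14166 - 5477*(-1/922)) + 11132) = ((-114 + 3*(-3)) + 40554)/((-14166 + 5477/922) + 11132) = ((-114 - 9) + 40554)/(-13055575/922 + 11132) = (-123 + 40554)/(-2791871/922) = 40431*(-922/2791871) = -37277382/2791871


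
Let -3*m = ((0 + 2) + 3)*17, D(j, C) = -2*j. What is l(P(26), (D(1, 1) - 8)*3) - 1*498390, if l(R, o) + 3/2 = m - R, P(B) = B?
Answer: -2990675/6 ≈ -4.9845e+5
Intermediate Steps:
m = -85/3 (m = -((0 + 2) + 3)*17/3 = -(2 + 3)*17/3 = -5*17/3 = -1/3*85 = -85/3 ≈ -28.333)
l(R, o) = -179/6 - R (l(R, o) = -3/2 + (-85/3 - R) = -179/6 - R)
l(P(26), (D(1, 1) - 8)*3) - 1*498390 = (-179/6 - 1*26) - 1*498390 = (-179/6 - 26) - 498390 = -335/6 - 498390 = -2990675/6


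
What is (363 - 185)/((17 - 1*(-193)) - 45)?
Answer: 178/165 ≈ 1.0788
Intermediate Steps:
(363 - 185)/((17 - 1*(-193)) - 45) = 178/((17 + 193) - 45) = 178/(210 - 45) = 178/165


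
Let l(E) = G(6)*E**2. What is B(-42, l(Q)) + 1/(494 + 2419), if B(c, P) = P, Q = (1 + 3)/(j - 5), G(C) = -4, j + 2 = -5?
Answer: -3881/8739 ≈ -0.44410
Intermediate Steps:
j = -7 (j = -2 - 5 = -7)
Q = -1/3 (Q = (1 + 3)/(-7 - 5) = 4/(-12) = 4*(-1/12) = -1/3 ≈ -0.33333)
l(E) = -4*E**2
B(-42, l(Q)) + 1/(494 + 2419) = -4*(-1/3)**2 + 1/(494 + 2419) = -4*1/9 + 1/2913 = -4/9 + 1/2913 = -3881/8739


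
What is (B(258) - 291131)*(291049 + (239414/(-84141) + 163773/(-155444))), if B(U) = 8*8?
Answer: -1107987588968402381729/13079213604 ≈ -8.4714e+10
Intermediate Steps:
B(U) = 64
(B(258) - 291131)*(291049 + (239414/(-84141) + 163773/(-155444))) = (64 - 291131)*(291049 + (239414/(-84141) + 163773/(-155444))) = -291067*(291049 + (239414*(-1/84141) + 163773*(-1/155444))) = -291067*(291049 + (-239414/84141 - 163773/155444)) = -291067*(291049 - 50995493809/13079213604) = -291067*3806641044736787/13079213604 = -1107987588968402381729/13079213604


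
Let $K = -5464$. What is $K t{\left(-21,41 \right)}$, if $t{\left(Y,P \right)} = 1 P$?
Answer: $-224024$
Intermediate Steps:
$t{\left(Y,P \right)} = P$
$K t{\left(-21,41 \right)} = \left(-5464\right) 41 = -224024$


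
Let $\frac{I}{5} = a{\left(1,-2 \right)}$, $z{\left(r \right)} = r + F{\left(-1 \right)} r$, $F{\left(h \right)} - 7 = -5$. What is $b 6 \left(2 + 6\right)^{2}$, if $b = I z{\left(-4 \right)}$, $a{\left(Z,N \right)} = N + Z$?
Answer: $23040$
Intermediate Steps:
$F{\left(h \right)} = 2$ ($F{\left(h \right)} = 7 - 5 = 2$)
$z{\left(r \right)} = 3 r$ ($z{\left(r \right)} = r + 2 r = 3 r$)
$I = -5$ ($I = 5 \left(-2 + 1\right) = 5 \left(-1\right) = -5$)
$b = 60$ ($b = - 5 \cdot 3 \left(-4\right) = \left(-5\right) \left(-12\right) = 60$)
$b 6 \left(2 + 6\right)^{2} = 60 \cdot 6 \left(2 + 6\right)^{2} = 360 \cdot 8^{2} = 360 \cdot 64 = 23040$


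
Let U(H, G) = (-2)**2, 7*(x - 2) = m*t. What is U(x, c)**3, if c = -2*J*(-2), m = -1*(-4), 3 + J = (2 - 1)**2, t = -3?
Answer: 64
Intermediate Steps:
J = -2 (J = -3 + (2 - 1)**2 = -3 + 1**2 = -3 + 1 = -2)
m = 4
c = -8 (c = -2*(-2)*(-2) = 4*(-2) = -8)
x = 2/7 (x = 2 + (4*(-3))/7 = 2 + (1/7)*(-12) = 2 - 12/7 = 2/7 ≈ 0.28571)
U(H, G) = 4
U(x, c)**3 = 4**3 = 64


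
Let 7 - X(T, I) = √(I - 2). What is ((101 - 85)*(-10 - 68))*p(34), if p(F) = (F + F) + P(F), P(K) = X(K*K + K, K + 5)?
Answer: -93600 + 1248*√37 ≈ -86009.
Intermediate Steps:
X(T, I) = 7 - √(-2 + I) (X(T, I) = 7 - √(I - 2) = 7 - √(-2 + I))
P(K) = 7 - √(3 + K) (P(K) = 7 - √(-2 + (K + 5)) = 7 - √(-2 + (5 + K)) = 7 - √(3 + K))
p(F) = 7 - √(3 + F) + 2*F (p(F) = (F + F) + (7 - √(3 + F)) = 2*F + (7 - √(3 + F)) = 7 - √(3 + F) + 2*F)
((101 - 85)*(-10 - 68))*p(34) = ((101 - 85)*(-10 - 68))*(7 - √(3 + 34) + 2*34) = (16*(-78))*(7 - √37 + 68) = -1248*(75 - √37) = -93600 + 1248*√37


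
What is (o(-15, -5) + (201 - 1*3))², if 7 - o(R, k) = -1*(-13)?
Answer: 36864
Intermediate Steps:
o(R, k) = -6 (o(R, k) = 7 - (-1)*(-13) = 7 - 1*13 = 7 - 13 = -6)
(o(-15, -5) + (201 - 1*3))² = (-6 + (201 - 1*3))² = (-6 + (201 - 3))² = (-6 + 198)² = 192² = 36864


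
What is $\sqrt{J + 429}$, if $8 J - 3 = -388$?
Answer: $\frac{\sqrt{6094}}{4} \approx 19.516$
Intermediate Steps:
$J = - \frac{385}{8}$ ($J = \frac{3}{8} + \frac{1}{8} \left(-388\right) = \frac{3}{8} - \frac{97}{2} = - \frac{385}{8} \approx -48.125$)
$\sqrt{J + 429} = \sqrt{- \frac{385}{8} + 429} = \sqrt{\frac{3047}{8}} = \frac{\sqrt{6094}}{4}$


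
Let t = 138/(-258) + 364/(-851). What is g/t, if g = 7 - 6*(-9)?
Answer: -2232173/35225 ≈ -63.369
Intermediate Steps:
t = -35225/36593 (t = 138*(-1/258) + 364*(-1/851) = -23/43 - 364/851 = -35225/36593 ≈ -0.96262)
g = 61 (g = 7 + 54 = 61)
g/t = 61/(-35225/36593) = -36593/35225*61 = -2232173/35225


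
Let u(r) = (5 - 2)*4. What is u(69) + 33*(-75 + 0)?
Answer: -2463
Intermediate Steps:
u(r) = 12 (u(r) = 3*4 = 12)
u(69) + 33*(-75 + 0) = 12 + 33*(-75 + 0) = 12 + 33*(-75) = 12 - 2475 = -2463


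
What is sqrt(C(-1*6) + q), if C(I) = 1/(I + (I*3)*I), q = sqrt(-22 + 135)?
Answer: sqrt(102 + 10404*sqrt(113))/102 ≈ 3.2619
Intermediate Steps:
q = sqrt(113) ≈ 10.630
C(I) = 1/(I + 3*I**2) (C(I) = 1/(I + (3*I)*I) = 1/(I + 3*I**2))
sqrt(C(-1*6) + q) = sqrt(1/(((-1*6))*(1 + 3*(-1*6))) + sqrt(113)) = sqrt(1/((-6)*(1 + 3*(-6))) + sqrt(113)) = sqrt(-1/(6*(1 - 18)) + sqrt(113)) = sqrt(-1/6/(-17) + sqrt(113)) = sqrt(-1/6*(-1/17) + sqrt(113)) = sqrt(1/102 + sqrt(113))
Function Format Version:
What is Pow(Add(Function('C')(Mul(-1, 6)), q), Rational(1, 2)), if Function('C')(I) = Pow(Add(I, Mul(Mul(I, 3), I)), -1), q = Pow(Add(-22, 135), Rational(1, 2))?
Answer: Mul(Rational(1, 102), Pow(Add(102, Mul(10404, Pow(113, Rational(1, 2)))), Rational(1, 2))) ≈ 3.2619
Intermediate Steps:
q = Pow(113, Rational(1, 2)) ≈ 10.630
Function('C')(I) = Pow(Add(I, Mul(3, Pow(I, 2))), -1) (Function('C')(I) = Pow(Add(I, Mul(Mul(3, I), I)), -1) = Pow(Add(I, Mul(3, Pow(I, 2))), -1))
Pow(Add(Function('C')(Mul(-1, 6)), q), Rational(1, 2)) = Pow(Add(Mul(Pow(Mul(-1, 6), -1), Pow(Add(1, Mul(3, Mul(-1, 6))), -1)), Pow(113, Rational(1, 2))), Rational(1, 2)) = Pow(Add(Mul(Pow(-6, -1), Pow(Add(1, Mul(3, -6)), -1)), Pow(113, Rational(1, 2))), Rational(1, 2)) = Pow(Add(Mul(Rational(-1, 6), Pow(Add(1, -18), -1)), Pow(113, Rational(1, 2))), Rational(1, 2)) = Pow(Add(Mul(Rational(-1, 6), Pow(-17, -1)), Pow(113, Rational(1, 2))), Rational(1, 2)) = Pow(Add(Mul(Rational(-1, 6), Rational(-1, 17)), Pow(113, Rational(1, 2))), Rational(1, 2)) = Pow(Add(Rational(1, 102), Pow(113, Rational(1, 2))), Rational(1, 2))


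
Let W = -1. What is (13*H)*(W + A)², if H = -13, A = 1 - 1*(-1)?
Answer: -169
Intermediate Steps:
A = 2 (A = 1 + 1 = 2)
(13*H)*(W + A)² = (13*(-13))*(-1 + 2)² = -169*1² = -169*1 = -169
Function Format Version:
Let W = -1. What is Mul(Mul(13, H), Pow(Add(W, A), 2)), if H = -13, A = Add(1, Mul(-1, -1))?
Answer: -169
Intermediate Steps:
A = 2 (A = Add(1, 1) = 2)
Mul(Mul(13, H), Pow(Add(W, A), 2)) = Mul(Mul(13, -13), Pow(Add(-1, 2), 2)) = Mul(-169, Pow(1, 2)) = Mul(-169, 1) = -169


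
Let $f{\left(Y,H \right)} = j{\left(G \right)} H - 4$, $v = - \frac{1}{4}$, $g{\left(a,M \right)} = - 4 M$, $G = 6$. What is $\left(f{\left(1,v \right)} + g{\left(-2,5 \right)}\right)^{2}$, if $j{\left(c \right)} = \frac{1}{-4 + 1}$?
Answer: $\frac{82369}{144} \approx 572.01$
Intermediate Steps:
$j{\left(c \right)} = - \frac{1}{3}$ ($j{\left(c \right)} = \frac{1}{-3} = - \frac{1}{3}$)
$v = - \frac{1}{4}$ ($v = \left(-1\right) \frac{1}{4} = - \frac{1}{4} \approx -0.25$)
$f{\left(Y,H \right)} = -4 - \frac{H}{3}$ ($f{\left(Y,H \right)} = - \frac{H}{3} - 4 = -4 - \frac{H}{3}$)
$\left(f{\left(1,v \right)} + g{\left(-2,5 \right)}\right)^{2} = \left(\left(-4 - - \frac{1}{12}\right) - 20\right)^{2} = \left(\left(-4 + \frac{1}{12}\right) - 20\right)^{2} = \left(- \frac{47}{12} - 20\right)^{2} = \left(- \frac{287}{12}\right)^{2} = \frac{82369}{144}$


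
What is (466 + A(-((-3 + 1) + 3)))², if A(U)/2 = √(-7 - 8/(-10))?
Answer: 1085656/5 + 1864*I*√155/5 ≈ 2.1713e+5 + 4641.3*I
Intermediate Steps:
A(U) = 2*I*√155/5 (A(U) = 2*√(-7 - 8/(-10)) = 2*√(-7 - 8*(-⅒)) = 2*√(-7 + ⅘) = 2*√(-31/5) = 2*(I*√155/5) = 2*I*√155/5)
(466 + A(-((-3 + 1) + 3)))² = (466 + 2*I*√155/5)²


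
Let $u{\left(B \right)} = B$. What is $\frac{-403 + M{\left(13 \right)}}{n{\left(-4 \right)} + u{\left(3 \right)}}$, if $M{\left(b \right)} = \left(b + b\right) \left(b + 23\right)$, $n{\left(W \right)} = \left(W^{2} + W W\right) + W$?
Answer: $\frac{533}{31} \approx 17.194$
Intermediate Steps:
$n{\left(W \right)} = W + 2 W^{2}$ ($n{\left(W \right)} = \left(W^{2} + W^{2}\right) + W = 2 W^{2} + W = W + 2 W^{2}$)
$M{\left(b \right)} = 2 b \left(23 + b\right)$
$\frac{-403 + M{\left(13 \right)}}{n{\left(-4 \right)} + u{\left(3 \right)}} = \frac{-403 + 2 \cdot 13 \left(23 + 13\right)}{- 4 \left(1 + 2 \left(-4\right)\right) + 3} = \frac{-403 + 2 \cdot 13 \cdot 36}{- 4 \left(1 - 8\right) + 3} = \frac{-403 + 936}{\left(-4\right) \left(-7\right) + 3} = \frac{533}{28 + 3} = \frac{533}{31}$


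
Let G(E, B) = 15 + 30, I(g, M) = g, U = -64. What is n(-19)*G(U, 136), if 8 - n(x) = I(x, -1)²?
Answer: -15885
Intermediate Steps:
G(E, B) = 45
n(x) = 8 - x²
n(-19)*G(U, 136) = (8 - 1*(-19)²)*45 = (8 - 1*361)*45 = (8 - 361)*45 = -353*45 = -15885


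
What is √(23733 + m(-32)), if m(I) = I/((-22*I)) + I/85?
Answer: √82990452270/1870 ≈ 154.05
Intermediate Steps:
m(I) = -1/22 + I/85 (m(I) = I*(-1/(22*I)) + I*(1/85) = -1/22 + I/85)
√(23733 + m(-32)) = √(23733 + (-1/22 + (1/85)*(-32))) = √(23733 + (-1/22 - 32/85)) = √(23733 - 789/1870) = √(44379921/1870) = √82990452270/1870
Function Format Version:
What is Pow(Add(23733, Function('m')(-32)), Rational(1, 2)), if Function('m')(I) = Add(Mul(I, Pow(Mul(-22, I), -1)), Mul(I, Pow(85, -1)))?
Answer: Mul(Rational(1, 1870), Pow(82990452270, Rational(1, 2))) ≈ 154.05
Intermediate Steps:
Function('m')(I) = Add(Rational(-1, 22), Mul(Rational(1, 85), I)) (Function('m')(I) = Add(Mul(I, Mul(Rational(-1, 22), Pow(I, -1))), Mul(I, Rational(1, 85))) = Add(Rational(-1, 22), Mul(Rational(1, 85), I)))
Pow(Add(23733, Function('m')(-32)), Rational(1, 2)) = Pow(Add(23733, Add(Rational(-1, 22), Mul(Rational(1, 85), -32))), Rational(1, 2)) = Pow(Add(23733, Add(Rational(-1, 22), Rational(-32, 85))), Rational(1, 2)) = Pow(Add(23733, Rational(-789, 1870)), Rational(1, 2)) = Pow(Rational(44379921, 1870), Rational(1, 2)) = Mul(Rational(1, 1870), Pow(82990452270, Rational(1, 2)))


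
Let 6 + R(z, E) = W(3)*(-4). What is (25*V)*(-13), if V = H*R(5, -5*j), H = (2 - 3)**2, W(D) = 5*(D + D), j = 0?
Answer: 40950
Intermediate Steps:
W(D) = 10*D (W(D) = 5*(2*D) = 10*D)
H = 1 (H = (-1)**2 = 1)
R(z, E) = -126 (R(z, E) = -6 + (10*3)*(-4) = -6 + 30*(-4) = -6 - 120 = -126)
V = -126 (V = 1*(-126) = -126)
(25*V)*(-13) = (25*(-126))*(-13) = -3150*(-13) = 40950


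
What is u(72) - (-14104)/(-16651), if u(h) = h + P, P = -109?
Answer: -630191/16651 ≈ -37.847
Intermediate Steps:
u(h) = -109 + h (u(h) = h - 109 = -109 + h)
u(72) - (-14104)/(-16651) = (-109 + 72) - (-14104)/(-16651) = -37 - (-14104)*(-1)/16651 = -37 - 1*14104/16651 = -37 - 14104/16651 = -630191/16651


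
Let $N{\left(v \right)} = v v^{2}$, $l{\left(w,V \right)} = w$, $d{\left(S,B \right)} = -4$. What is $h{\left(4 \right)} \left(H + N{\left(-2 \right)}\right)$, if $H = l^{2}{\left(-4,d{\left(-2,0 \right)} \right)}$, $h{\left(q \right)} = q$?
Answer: $32$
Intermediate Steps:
$H = 16$ ($H = \left(-4\right)^{2} = 16$)
$N{\left(v \right)} = v^{3}$
$h{\left(4 \right)} \left(H + N{\left(-2 \right)}\right) = 4 \left(16 + \left(-2\right)^{3}\right) = 4 \left(16 - 8\right) = 4 \cdot 8 = 32$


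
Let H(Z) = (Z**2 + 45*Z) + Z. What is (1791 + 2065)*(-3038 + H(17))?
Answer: -7584752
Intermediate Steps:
H(Z) = Z**2 + 46*Z
(1791 + 2065)*(-3038 + H(17)) = (1791 + 2065)*(-3038 + 17*(46 + 17)) = 3856*(-3038 + 17*63) = 3856*(-3038 + 1071) = 3856*(-1967) = -7584752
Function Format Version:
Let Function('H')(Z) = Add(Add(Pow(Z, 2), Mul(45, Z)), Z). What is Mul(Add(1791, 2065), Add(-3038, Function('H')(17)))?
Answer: -7584752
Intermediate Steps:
Function('H')(Z) = Add(Pow(Z, 2), Mul(46, Z))
Mul(Add(1791, 2065), Add(-3038, Function('H')(17))) = Mul(Add(1791, 2065), Add(-3038, Mul(17, Add(46, 17)))) = Mul(3856, Add(-3038, Mul(17, 63))) = Mul(3856, Add(-3038, 1071)) = Mul(3856, -1967) = -7584752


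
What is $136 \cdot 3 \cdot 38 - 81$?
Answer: $15423$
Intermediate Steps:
$136 \cdot 3 \cdot 38 - 81 = 136 \cdot 114 - 81 = 15504 - 81 = 15423$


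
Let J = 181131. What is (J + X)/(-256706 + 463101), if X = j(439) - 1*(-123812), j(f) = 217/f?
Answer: 133870194/90607405 ≈ 1.4775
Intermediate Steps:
X = 54353685/439 (X = 217/439 - 1*(-123812) = 217*(1/439) + 123812 = 217/439 + 123812 = 54353685/439 ≈ 1.2381e+5)
(J + X)/(-256706 + 463101) = (181131 + 54353685/439)/(-256706 + 463101) = (133870194/439)/206395 = (133870194/439)*(1/206395) = 133870194/90607405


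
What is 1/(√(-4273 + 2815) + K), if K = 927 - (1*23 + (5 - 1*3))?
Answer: 451/407531 - 27*I*√2/815062 ≈ 0.0011067 - 4.6848e-5*I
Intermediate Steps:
K = 902 (K = 927 - (23 + (5 - 3)) = 927 - (23 + 2) = 927 - 1*25 = 927 - 25 = 902)
1/(√(-4273 + 2815) + K) = 1/(√(-4273 + 2815) + 902) = 1/(√(-1458) + 902) = 1/(27*I*√2 + 902) = 1/(902 + 27*I*√2)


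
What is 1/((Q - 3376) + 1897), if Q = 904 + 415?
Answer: -1/160 ≈ -0.0062500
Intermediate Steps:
Q = 1319
1/((Q - 3376) + 1897) = 1/((1319 - 3376) + 1897) = 1/(-2057 + 1897) = 1/(-160) = -1/160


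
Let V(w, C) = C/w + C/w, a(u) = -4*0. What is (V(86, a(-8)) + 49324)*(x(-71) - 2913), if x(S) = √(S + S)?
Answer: -143680812 + 49324*I*√142 ≈ -1.4368e+8 + 5.8776e+5*I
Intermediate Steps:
a(u) = 0
x(S) = √2*√S (x(S) = √(2*S) = √2*√S)
V(w, C) = 2*C/w
(V(86, a(-8)) + 49324)*(x(-71) - 2913) = (2*0/86 + 49324)*(√2*√(-71) - 2913) = (2*0*(1/86) + 49324)*(√2*(I*√71) - 2913) = (0 + 49324)*(I*√142 - 2913) = 49324*(-2913 + I*√142) = -143680812 + 49324*I*√142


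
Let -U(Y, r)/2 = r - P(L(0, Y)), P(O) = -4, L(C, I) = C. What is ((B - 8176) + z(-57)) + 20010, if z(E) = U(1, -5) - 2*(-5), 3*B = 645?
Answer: 12061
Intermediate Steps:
B = 215 (B = (⅓)*645 = 215)
U(Y, r) = -8 - 2*r (U(Y, r) = -2*(r - 1*(-4)) = -2*(r + 4) = -2*(4 + r) = -8 - 2*r)
z(E) = 12 (z(E) = (-8 - 2*(-5)) - 2*(-5) = (-8 + 10) + 10 = 2 + 10 = 12)
((B - 8176) + z(-57)) + 20010 = ((215 - 8176) + 12) + 20010 = (-7961 + 12) + 20010 = -7949 + 20010 = 12061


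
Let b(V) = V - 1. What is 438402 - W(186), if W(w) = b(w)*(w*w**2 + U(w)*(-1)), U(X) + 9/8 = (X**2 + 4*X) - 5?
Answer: -9467785529/8 ≈ -1.1835e+9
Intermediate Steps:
b(V) = -1 + V
U(X) = -49/8 + X**2 + 4*X (U(X) = -9/8 + ((X**2 + 4*X) - 5) = -9/8 + (-5 + X**2 + 4*X) = -49/8 + X**2 + 4*X)
W(w) = (-1 + w)*(49/8 + w**3 - w**2 - 4*w) (W(w) = (-1 + w)*(w*w**2 + (-49/8 + w**2 + 4*w)*(-1)) = (-1 + w)*(w**3 + (49/8 - w**2 - 4*w)) = (-1 + w)*(49/8 + w**3 - w**2 - 4*w))
438402 - W(186) = 438402 - (-1 + 186)*(49 - 32*186 - 8*186**2 + 8*186**3)/8 = 438402 - 185*(49 - 5952 - 8*34596 + 8*6434856)/8 = 438402 - 185*(49 - 5952 - 276768 + 51478848)/8 = 438402 - 185*51196177/8 = 438402 - 1*9471292745/8 = 438402 - 9471292745/8 = -9467785529/8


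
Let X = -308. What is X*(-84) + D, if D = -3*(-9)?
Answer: 25899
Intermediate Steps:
D = 27
X*(-84) + D = -308*(-84) + 27 = 25872 + 27 = 25899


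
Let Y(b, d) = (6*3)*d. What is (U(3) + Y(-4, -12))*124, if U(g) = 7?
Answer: -25916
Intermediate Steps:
Y(b, d) = 18*d
(U(3) + Y(-4, -12))*124 = (7 + 18*(-12))*124 = (7 - 216)*124 = -209*124 = -25916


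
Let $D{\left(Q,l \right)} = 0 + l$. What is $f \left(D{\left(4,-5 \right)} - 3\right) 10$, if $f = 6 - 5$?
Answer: $-80$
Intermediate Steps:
$D{\left(Q,l \right)} = l$
$f = 1$ ($f = 6 - 5 = 1$)
$f \left(D{\left(4,-5 \right)} - 3\right) 10 = 1 \left(-5 - 3\right) 10 = 1 \left(-8\right) 10 = \left(-8\right) 10 = -80$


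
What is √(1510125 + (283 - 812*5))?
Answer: 6*√41843 ≈ 1227.3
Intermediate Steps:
√(1510125 + (283 - 812*5)) = √(1510125 + (283 - 4060)) = √(1510125 - 3777) = √1506348 = 6*√41843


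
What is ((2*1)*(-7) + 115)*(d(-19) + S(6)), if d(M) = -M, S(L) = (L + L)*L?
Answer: 9191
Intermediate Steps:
S(L) = 2*L² (S(L) = (2*L)*L = 2*L²)
((2*1)*(-7) + 115)*(d(-19) + S(6)) = ((2*1)*(-7) + 115)*(-1*(-19) + 2*6²) = (2*(-7) + 115)*(19 + 2*36) = (-14 + 115)*(19 + 72) = 101*91 = 9191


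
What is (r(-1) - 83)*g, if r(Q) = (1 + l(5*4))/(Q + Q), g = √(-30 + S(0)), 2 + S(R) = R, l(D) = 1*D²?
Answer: -1134*I*√2 ≈ -1603.7*I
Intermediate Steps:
l(D) = D²
S(R) = -2 + R
g = 4*I*√2 (g = √(-30 + (-2 + 0)) = √(-30 - 2) = √(-32) = 4*I*√2 ≈ 5.6569*I)
r(Q) = 401/(2*Q) (r(Q) = (1 + (5*4)²)/(Q + Q) = (1 + 20²)/((2*Q)) = (1 + 400)*(1/(2*Q)) = 401*(1/(2*Q)) = 401/(2*Q))
(r(-1) - 83)*g = ((401/2)/(-1) - 83)*(4*I*√2) = ((401/2)*(-1) - 83)*(4*I*√2) = (-401/2 - 83)*(4*I*√2) = -1134*I*√2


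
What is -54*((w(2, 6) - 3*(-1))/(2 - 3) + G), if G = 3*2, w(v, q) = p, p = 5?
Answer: 108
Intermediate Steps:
w(v, q) = 5
G = 6
-54*((w(2, 6) - 3*(-1))/(2 - 3) + G) = -54*((5 - 3*(-1))/(2 - 3) + 6) = -54*((5 + 3)/(-1) + 6) = -54*(8*(-1) + 6) = -54*(-8 + 6) = -54*(-2) = 108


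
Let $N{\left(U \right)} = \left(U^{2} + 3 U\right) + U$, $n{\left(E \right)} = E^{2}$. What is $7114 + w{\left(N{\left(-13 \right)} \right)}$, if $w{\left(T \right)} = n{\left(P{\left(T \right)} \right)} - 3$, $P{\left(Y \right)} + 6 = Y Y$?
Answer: $187231600$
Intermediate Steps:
$P{\left(Y \right)} = -6 + Y^{2}$ ($P{\left(Y \right)} = -6 + Y Y = -6 + Y^{2}$)
$N{\left(U \right)} = U^{2} + 4 U$
$w{\left(T \right)} = -3 + \left(-6 + T^{2}\right)^{2}$ ($w{\left(T \right)} = \left(-6 + T^{2}\right)^{2} - 3 = -3 + \left(-6 + T^{2}\right)^{2}$)
$7114 + w{\left(N{\left(-13 \right)} \right)} = 7114 - \left(3 - \left(-6 + \left(- 13 \left(4 - 13\right)\right)^{2}\right)^{2}\right) = 7114 - \left(3 - \left(-6 + \left(\left(-13\right) \left(-9\right)\right)^{2}\right)^{2}\right) = 7114 - \left(3 - \left(-6 + 117^{2}\right)^{2}\right) = 7114 - \left(3 - \left(-6 + 13689\right)^{2}\right) = 7114 - \left(3 - 13683^{2}\right) = 7114 + \left(-3 + 187224489\right) = 7114 + 187224486 = 187231600$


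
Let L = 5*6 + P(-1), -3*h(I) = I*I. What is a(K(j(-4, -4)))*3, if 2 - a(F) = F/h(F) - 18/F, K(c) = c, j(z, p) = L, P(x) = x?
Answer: 237/29 ≈ 8.1724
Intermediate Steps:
h(I) = -I²/3 (h(I) = -I*I/3 = -I²/3)
L = 29 (L = 5*6 - 1 = 30 - 1 = 29)
j(z, p) = 29
a(F) = 2 + 21/F (a(F) = 2 - (F/((-F²/3)) - 18/F) = 2 - (F*(-3/F²) - 18/F) = 2 - (-3/F - 18/F) = 2 - (-21)/F = 2 + 21/F)
a(K(j(-4, -4)))*3 = (2 + 21/29)*3 = (79/29)*3 = 237/29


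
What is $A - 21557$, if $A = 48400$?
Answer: $26843$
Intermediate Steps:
$A - 21557 = 48400 - 21557 = 26843$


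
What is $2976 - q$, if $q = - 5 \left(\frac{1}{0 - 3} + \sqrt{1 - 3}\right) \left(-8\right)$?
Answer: $\frac{8968}{3} - 40 i \sqrt{2} \approx 2989.3 - 56.569 i$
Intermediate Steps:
$q = - \frac{40}{3} + 40 i \sqrt{2}$ ($q = - 5 \left(\frac{1}{-3} + \sqrt{-2}\right) \left(-8\right) = - 5 \left(- \frac{1}{3} + i \sqrt{2}\right) \left(-8\right) = \left(\frac{5}{3} - 5 i \sqrt{2}\right) \left(-8\right) = - \frac{40}{3} + 40 i \sqrt{2} \approx -13.333 + 56.569 i$)
$2976 - q = 2976 - \left(- \frac{40}{3} + 40 i \sqrt{2}\right) = 2976 + \left(\frac{40}{3} - 40 i \sqrt{2}\right) = \frac{8968}{3} - 40 i \sqrt{2}$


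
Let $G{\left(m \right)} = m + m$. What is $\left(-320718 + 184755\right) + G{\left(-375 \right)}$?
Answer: $-136713$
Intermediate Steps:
$G{\left(m \right)} = 2 m$
$\left(-320718 + 184755\right) + G{\left(-375 \right)} = \left(-320718 + 184755\right) + 2 \left(-375\right) = -135963 - 750 = -136713$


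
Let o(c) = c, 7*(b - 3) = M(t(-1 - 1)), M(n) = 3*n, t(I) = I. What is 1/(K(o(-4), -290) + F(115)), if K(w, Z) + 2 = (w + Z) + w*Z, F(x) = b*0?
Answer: 1/864 ≈ 0.0011574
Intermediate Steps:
b = 15/7 (b = 3 + (3*(-1 - 1))/7 = 3 + (3*(-2))/7 = 3 + (⅐)*(-6) = 3 - 6/7 = 15/7 ≈ 2.1429)
F(x) = 0 (F(x) = (15/7)*0 = 0)
K(w, Z) = -2 + Z + w + Z*w (K(w, Z) = -2 + ((w + Z) + w*Z) = -2 + ((Z + w) + Z*w) = -2 + (Z + w + Z*w) = -2 + Z + w + Z*w)
1/(K(o(-4), -290) + F(115)) = 1/((-2 - 290 - 4 - 290*(-4)) + 0) = 1/((-2 - 290 - 4 + 1160) + 0) = 1/(864 + 0) = 1/864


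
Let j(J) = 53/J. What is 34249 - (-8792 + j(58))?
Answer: 2496325/58 ≈ 43040.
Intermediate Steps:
34249 - (-8792 + j(58)) = 34249 - (-8792 + 53/58) = 34249 - 1*(-509883/58) = 34249 + 509883/58 = 2496325/58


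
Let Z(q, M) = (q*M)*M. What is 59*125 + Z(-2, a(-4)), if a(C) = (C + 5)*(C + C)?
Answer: 7247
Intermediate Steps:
a(C) = 2*C*(5 + C) (a(C) = (5 + C)*(2*C) = 2*C*(5 + C))
Z(q, M) = q*M² (Z(q, M) = (M*q)*M = q*M²)
59*125 + Z(-2, a(-4)) = 59*125 - 2*64*(5 - 4)² = 7375 - 2*(2*(-4)*1)² = 7375 - 2*(-8)² = 7375 - 2*64 = 7375 - 128 = 7247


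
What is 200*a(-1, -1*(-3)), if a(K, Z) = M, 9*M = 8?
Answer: 1600/9 ≈ 177.78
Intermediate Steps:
M = 8/9 (M = (1/9)*8 = 8/9 ≈ 0.88889)
a(K, Z) = 8/9
200*a(-1, -1*(-3)) = 200*(8/9) = 1600/9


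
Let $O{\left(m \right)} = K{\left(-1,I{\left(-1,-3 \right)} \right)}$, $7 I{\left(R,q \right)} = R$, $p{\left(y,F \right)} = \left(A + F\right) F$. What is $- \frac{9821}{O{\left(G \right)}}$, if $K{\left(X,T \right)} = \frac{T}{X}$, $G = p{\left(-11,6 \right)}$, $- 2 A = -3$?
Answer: $-68747$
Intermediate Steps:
$A = \frac{3}{2}$ ($A = \left(- \frac{1}{2}\right) \left(-3\right) = \frac{3}{2} \approx 1.5$)
$p{\left(y,F \right)} = F \left(\frac{3}{2} + F\right)$ ($p{\left(y,F \right)} = \left(\frac{3}{2} + F\right) F = F \left(\frac{3}{2} + F\right)$)
$G = 45$ ($G = \frac{1}{2} \cdot 6 \left(3 + 2 \cdot 6\right) = \frac{1}{2} \cdot 6 \left(3 + 12\right) = \frac{1}{2} \cdot 6 \cdot 15 = 45$)
$I{\left(R,q \right)} = \frac{R}{7}$
$O{\left(m \right)} = \frac{1}{7}$ ($O{\left(m \right)} = \frac{\frac{1}{7} \left(-1\right)}{-1} = \left(- \frac{1}{7}\right) \left(-1\right) = \frac{1}{7}$)
$- \frac{9821}{O{\left(G \right)}} = - 9821 \frac{1}{\frac{1}{7}} = \left(-9821\right) 7 = -68747$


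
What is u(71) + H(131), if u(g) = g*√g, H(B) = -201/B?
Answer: -201/131 + 71*√71 ≈ 596.72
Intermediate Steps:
u(g) = g^(3/2)
u(71) + H(131) = 71^(3/2) - 201/131 = 71*√71 - 201*1/131 = 71*√71 - 201/131 = -201/131 + 71*√71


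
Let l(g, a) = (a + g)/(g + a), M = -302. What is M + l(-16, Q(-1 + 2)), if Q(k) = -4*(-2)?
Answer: -301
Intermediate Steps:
Q(k) = 8
l(g, a) = 1 (l(g, a) = (a + g)/(a + g) = 1)
M + l(-16, Q(-1 + 2)) = -302 + 1 = -301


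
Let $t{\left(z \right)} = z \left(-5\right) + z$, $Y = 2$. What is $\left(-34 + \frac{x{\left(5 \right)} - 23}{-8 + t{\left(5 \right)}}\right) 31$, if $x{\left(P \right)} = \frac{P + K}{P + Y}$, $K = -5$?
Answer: $- \frac{28799}{28} \approx -1028.5$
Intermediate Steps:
$t{\left(z \right)} = - 4 z$ ($t{\left(z \right)} = - 5 z + z = - 4 z$)
$x{\left(P \right)} = \frac{-5 + P}{2 + P}$ ($x{\left(P \right)} = \frac{P - 5}{P + 2} = \frac{-5 + P}{2 + P}$)
$\left(-34 + \frac{x{\left(5 \right)} - 23}{-8 + t{\left(5 \right)}}\right) 31 = \left(-34 + \frac{\frac{-5 + 5}{2 + 5} - 23}{-8 - 20}\right) 31 = \left(-34 + \frac{\frac{1}{7} \cdot 0 - 23}{-8 - 20}\right) 31 = \left(-34 + \frac{\frac{1}{7} \cdot 0 - 23}{-28}\right) 31 = \left(-34 + \left(0 - 23\right) \left(- \frac{1}{28}\right)\right) 31 = \left(-34 - - \frac{23}{28}\right) 31 = \left(-34 + \frac{23}{28}\right) 31 = \left(- \frac{929}{28}\right) 31 = - \frac{28799}{28}$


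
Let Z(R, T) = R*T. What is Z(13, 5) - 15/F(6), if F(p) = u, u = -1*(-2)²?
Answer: 275/4 ≈ 68.750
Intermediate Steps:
u = -4 (u = -1*4 = -4)
F(p) = -4
Z(13, 5) - 15/F(6) = 13*5 - 15/(-4) = 65 - ¼*(-15) = 65 + 15/4 = 275/4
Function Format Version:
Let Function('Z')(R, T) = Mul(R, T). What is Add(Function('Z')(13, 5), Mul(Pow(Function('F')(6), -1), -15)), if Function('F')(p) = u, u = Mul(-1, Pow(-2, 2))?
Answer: Rational(275, 4) ≈ 68.750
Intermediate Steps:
u = -4 (u = Mul(-1, 4) = -4)
Function('F')(p) = -4
Add(Function('Z')(13, 5), Mul(Pow(Function('F')(6), -1), -15)) = Add(Mul(13, 5), Mul(Pow(-4, -1), -15)) = Add(65, Mul(Rational(-1, 4), -15)) = Add(65, Rational(15, 4)) = Rational(275, 4)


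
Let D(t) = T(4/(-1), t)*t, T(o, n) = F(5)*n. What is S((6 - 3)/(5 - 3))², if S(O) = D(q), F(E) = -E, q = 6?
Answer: 32400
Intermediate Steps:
T(o, n) = -5*n (T(o, n) = (-1*5)*n = -5*n)
D(t) = -5*t² (D(t) = (-5*t)*t = -5*t²)
S(O) = -180 (S(O) = -5*6² = -5*36 = -180)
S((6 - 3)/(5 - 3))² = (-180)² = 32400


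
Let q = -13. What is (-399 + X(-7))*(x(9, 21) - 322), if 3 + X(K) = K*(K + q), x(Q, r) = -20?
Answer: 89604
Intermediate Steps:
X(K) = -3 + K*(-13 + K) (X(K) = -3 + K*(K - 13) = -3 + K*(-13 + K))
(-399 + X(-7))*(x(9, 21) - 322) = (-399 + (-3 + (-7)**2 - 13*(-7)))*(-20 - 322) = (-399 + (-3 + 49 + 91))*(-342) = (-399 + 137)*(-342) = -262*(-342) = 89604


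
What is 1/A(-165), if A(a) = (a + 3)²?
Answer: 1/26244 ≈ 3.8104e-5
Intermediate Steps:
A(a) = (3 + a)²
1/A(-165) = 1/((3 - 165)²) = 1/((-162)²) = 1/26244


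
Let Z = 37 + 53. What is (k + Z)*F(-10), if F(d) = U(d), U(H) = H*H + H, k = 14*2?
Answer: 10620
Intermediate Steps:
k = 28
U(H) = H + H**2 (U(H) = H**2 + H = H + H**2)
F(d) = d*(1 + d)
Z = 90
(k + Z)*F(-10) = (28 + 90)*(-10*(1 - 10)) = 118*(-10*(-9)) = 118*90 = 10620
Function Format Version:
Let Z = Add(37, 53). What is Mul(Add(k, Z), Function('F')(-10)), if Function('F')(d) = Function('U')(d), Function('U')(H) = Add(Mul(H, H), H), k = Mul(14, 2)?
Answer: 10620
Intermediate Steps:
k = 28
Function('U')(H) = Add(H, Pow(H, 2)) (Function('U')(H) = Add(Pow(H, 2), H) = Add(H, Pow(H, 2)))
Function('F')(d) = Mul(d, Add(1, d))
Z = 90
Mul(Add(k, Z), Function('F')(-10)) = Mul(Add(28, 90), Mul(-10, Add(1, -10))) = Mul(118, Mul(-10, -9)) = Mul(118, 90) = 10620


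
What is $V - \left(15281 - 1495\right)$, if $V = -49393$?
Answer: $-63179$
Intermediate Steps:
$V - \left(15281 - 1495\right) = -49393 - \left(15281 - 1495\right) = -49393 - 13786 = -63179$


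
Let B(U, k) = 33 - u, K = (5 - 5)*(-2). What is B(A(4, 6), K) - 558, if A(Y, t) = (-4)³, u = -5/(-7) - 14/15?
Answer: -55102/105 ≈ -524.78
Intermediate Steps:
u = -23/105 (u = -5*(-⅐) - 14*1/15 = 5/7 - 14/15 = -23/105 ≈ -0.21905)
K = 0 (K = 0*(-2) = 0)
A(Y, t) = -64
B(U, k) = 3488/105 (B(U, k) = 33 - 1*(-23/105) = 33 + 23/105 = 3488/105)
B(A(4, 6), K) - 558 = 3488/105 - 558 = -55102/105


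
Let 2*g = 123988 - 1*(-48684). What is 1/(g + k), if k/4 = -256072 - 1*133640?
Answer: -1/1472512 ≈ -6.7911e-7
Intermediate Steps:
g = 86336 (g = (123988 - 1*(-48684))/2 = (123988 + 48684)/2 = (1/2)*172672 = 86336)
k = -1558848 (k = 4*(-256072 - 1*133640) = 4*(-256072 - 133640) = 4*(-389712) = -1558848)
1/(g + k) = 1/(86336 - 1558848) = 1/(-1472512) = -1/1472512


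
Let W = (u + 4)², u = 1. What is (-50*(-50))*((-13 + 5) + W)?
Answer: 42500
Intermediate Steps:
W = 25 (W = (1 + 4)² = 5² = 25)
(-50*(-50))*((-13 + 5) + W) = (-50*(-50))*((-13 + 5) + 25) = 2500*(-8 + 25) = 2500*17 = 42500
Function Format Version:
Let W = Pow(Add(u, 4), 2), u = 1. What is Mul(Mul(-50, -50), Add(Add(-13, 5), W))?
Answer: 42500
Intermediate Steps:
W = 25 (W = Pow(Add(1, 4), 2) = Pow(5, 2) = 25)
Mul(Mul(-50, -50), Add(Add(-13, 5), W)) = Mul(Mul(-50, -50), Add(Add(-13, 5), 25)) = Mul(2500, Add(-8, 25)) = Mul(2500, 17) = 42500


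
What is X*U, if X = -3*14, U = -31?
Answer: 1302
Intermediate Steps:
X = -42
X*U = -42*(-31) = 1302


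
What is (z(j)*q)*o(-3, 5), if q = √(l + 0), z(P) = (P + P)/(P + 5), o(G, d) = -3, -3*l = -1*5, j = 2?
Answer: -4*√15/7 ≈ -2.2131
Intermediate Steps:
l = 5/3 (l = -(-1)*5/3 = -⅓*(-5) = 5/3 ≈ 1.6667)
z(P) = 2*P/(5 + P) (z(P) = (2*P)/(5 + P) = 2*P/(5 + P))
q = √15/3 (q = √(5/3 + 0) = √(5/3) = √15/3 ≈ 1.2910)
(z(j)*q)*o(-3, 5) = ((2*2/(5 + 2))*(√15/3))*(-3) = ((2*2/7)*(√15/3))*(-3) = ((2*2*(⅐))*(√15/3))*(-3) = (4*(√15/3)/7)*(-3) = (4*√15/21)*(-3) = -4*√15/7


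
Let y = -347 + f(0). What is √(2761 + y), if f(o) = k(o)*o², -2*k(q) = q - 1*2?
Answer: √2414 ≈ 49.132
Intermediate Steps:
k(q) = 1 - q/2 (k(q) = -(q - 1*2)/2 = -(q - 2)/2 = -(-2 + q)/2 = 1 - q/2)
f(o) = o²*(1 - o/2) (f(o) = (1 - o/2)*o² = o²*(1 - o/2))
y = -347 (y = -347 + (½)*0²*(2 - 1*0) = -347 + (½)*0*(2 + 0) = -347 + (½)*0*2 = -347 + 0 = -347)
√(2761 + y) = √(2761 - 347) = √2414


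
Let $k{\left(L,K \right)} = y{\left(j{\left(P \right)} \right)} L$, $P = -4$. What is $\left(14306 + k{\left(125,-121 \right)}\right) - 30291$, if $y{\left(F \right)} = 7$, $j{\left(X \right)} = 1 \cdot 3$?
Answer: $-15110$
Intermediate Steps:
$j{\left(X \right)} = 3$
$k{\left(L,K \right)} = 7 L$
$\left(14306 + k{\left(125,-121 \right)}\right) - 30291 = \left(14306 + 7 \cdot 125\right) - 30291 = \left(14306 + 875\right) - 30291 = 15181 - 30291 = -15110$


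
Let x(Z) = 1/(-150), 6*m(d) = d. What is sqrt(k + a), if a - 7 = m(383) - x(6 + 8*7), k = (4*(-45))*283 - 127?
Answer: 6*I*sqrt(35414)/5 ≈ 225.82*I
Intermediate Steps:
m(d) = d/6
k = -51067 (k = -180*283 - 127 = -50940 - 127 = -51067)
x(Z) = -1/150
a = 1771/25 (a = 7 + ((1/6)*383 - 1*(-1/150)) = 7 + (383/6 + 1/150) = 7 + 1596/25 = 1771/25 ≈ 70.840)
sqrt(k + a) = sqrt(-51067 + 1771/25) = sqrt(-1274904/25) = 6*I*sqrt(35414)/5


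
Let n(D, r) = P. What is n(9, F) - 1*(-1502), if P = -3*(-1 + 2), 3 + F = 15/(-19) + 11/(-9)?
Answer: 1499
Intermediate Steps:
F = -857/171 (F = -3 + (15/(-19) + 11/(-9)) = -3 + (15*(-1/19) + 11*(-⅑)) = -3 + (-15/19 - 11/9) = -3 - 344/171 = -857/171 ≈ -5.0117)
P = -3 (P = -3*1 = -3)
n(D, r) = -3
n(9, F) - 1*(-1502) = -3 - 1*(-1502) = -3 + 1502 = 1499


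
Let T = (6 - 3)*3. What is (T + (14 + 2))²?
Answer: 625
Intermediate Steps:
T = 9 (T = 3*3 = 9)
(T + (14 + 2))² = (9 + (14 + 2))² = (9 + 16)² = 25² = 625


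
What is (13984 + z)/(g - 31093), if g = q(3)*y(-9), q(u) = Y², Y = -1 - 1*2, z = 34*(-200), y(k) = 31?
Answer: -3592/15407 ≈ -0.23314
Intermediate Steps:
z = -6800
Y = -3 (Y = -1 - 2 = -3)
q(u) = 9 (q(u) = (-3)² = 9)
g = 279 (g = 9*31 = 279)
(13984 + z)/(g - 31093) = (13984 - 6800)/(279 - 31093) = 7184/(-30814) = 7184*(-1/30814) = -3592/15407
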